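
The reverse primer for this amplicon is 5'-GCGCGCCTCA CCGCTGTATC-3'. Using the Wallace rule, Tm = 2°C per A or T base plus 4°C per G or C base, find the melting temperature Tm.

Counting bases: G=5, T=4, A=2, C=9
AT pairs contribute 6, GC pairs contribute 14.
Tm = 2(6) + 4(14) = 12 + 56 = 68°C

68°C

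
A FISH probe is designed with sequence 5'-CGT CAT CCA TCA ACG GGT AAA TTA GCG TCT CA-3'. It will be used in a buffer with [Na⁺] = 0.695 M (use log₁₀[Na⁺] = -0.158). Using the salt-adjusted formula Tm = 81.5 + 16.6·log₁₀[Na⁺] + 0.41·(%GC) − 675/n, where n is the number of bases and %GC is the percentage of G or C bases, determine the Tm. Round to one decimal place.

77.0°C

Length n = 32. Base counts: T=8, A=9, G=6, C=9
G+C = 15, so %GC = 15/32 × 100 = 46.875%
Salt term: 16.6 × (-0.158) = -2.623
GC term: 0.41 × 46.875 = 19.219; length term: −675/32 = −21.094
Tm = 81.5 + (-2.623) + 19.219 − 21.094 = 77.002 → 77.0°C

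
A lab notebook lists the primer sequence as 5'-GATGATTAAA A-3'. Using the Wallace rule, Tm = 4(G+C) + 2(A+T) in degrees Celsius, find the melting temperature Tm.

26°C

Base counts: G=2, C=0, T=3, A=6
So N_AT = 9 and N_GC = 2.
Tm = 4·2 + 2·9 = 8 + 18 = 26°C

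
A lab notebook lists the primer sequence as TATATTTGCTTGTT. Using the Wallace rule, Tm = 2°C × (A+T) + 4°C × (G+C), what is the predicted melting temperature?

Counting bases: T=9, C=1, G=2, A=2
AT pairs contribute 11, GC pairs contribute 3.
Tm = 2(11) + 4(3) = 22 + 12 = 34°C

34°C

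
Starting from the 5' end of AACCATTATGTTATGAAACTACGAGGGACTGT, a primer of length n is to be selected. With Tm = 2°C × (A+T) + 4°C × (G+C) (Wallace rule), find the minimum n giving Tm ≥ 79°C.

First 28 bases: AACCATTATGTTATGAAACTACGAGGGA → Tm = 76°C (< 79°C)
First 29 bases: AACCATTATGTTATGAAACTACGAGGGAC → Tm = 80°C (≥ 79°C)
Since every base adds ≥2°C, Tm only increases with n, so the threshold is first crossed at n = 29.

n = 29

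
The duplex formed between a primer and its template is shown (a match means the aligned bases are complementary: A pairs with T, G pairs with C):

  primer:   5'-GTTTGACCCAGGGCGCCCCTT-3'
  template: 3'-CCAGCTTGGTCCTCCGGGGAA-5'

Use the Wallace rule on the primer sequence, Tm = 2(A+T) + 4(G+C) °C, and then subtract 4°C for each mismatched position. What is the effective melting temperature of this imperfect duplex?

Primer base counts: A=2, T=5, G=6, C=8 → A+T=7, G+C=14
Perfect-match Tm = 2(7) + 4(14) = 14 + 56 = 70°C
Mismatches (positions where the bases are not complementary): 5 (at positions 2, 4, 7, 13, 14)
Effective Tm = 70 − 5×4 = 70 − 20 = 50°C

50°C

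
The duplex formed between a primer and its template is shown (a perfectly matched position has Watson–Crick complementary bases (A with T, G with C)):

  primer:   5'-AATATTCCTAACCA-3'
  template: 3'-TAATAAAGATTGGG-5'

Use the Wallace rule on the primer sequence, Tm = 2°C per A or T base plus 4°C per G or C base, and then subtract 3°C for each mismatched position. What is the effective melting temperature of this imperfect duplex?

27°C

Primer base counts: A=6, T=4, G=0, C=4 → A+T=10, G+C=4
Perfect-match Tm = 2(10) + 4(4) = 20 + 16 = 36°C
Mismatches (positions where the bases are not complementary): 3 (at positions 2, 7, 14)
Effective Tm = 36 − 3×3 = 36 − 9 = 27°C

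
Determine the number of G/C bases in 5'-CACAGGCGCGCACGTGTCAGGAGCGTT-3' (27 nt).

Scanning the sequence gives C=8, T=4, G=10, A=5.
Total G or C: 10 + 8 = 18

18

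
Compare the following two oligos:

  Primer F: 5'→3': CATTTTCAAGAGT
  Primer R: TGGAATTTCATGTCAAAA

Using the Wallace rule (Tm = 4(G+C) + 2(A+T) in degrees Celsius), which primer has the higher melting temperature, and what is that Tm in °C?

Primer F: A+T=9, G+C=4 → Tm = 2(9)+4(4) = 34°C
Primer R: A+T=13, G+C=5 → Tm = 2(13)+4(5) = 46°C
34°C vs 46°C → primer R is higher.

Primer R, 46°C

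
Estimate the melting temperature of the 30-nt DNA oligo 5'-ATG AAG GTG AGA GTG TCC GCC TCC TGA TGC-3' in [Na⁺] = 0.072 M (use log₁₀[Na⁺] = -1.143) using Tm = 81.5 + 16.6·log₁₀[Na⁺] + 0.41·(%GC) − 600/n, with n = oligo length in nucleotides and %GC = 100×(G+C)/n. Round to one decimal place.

Length n = 30. C=7, T=7, A=6, G=10
G+C = 17, so %GC = 17/30 × 100 = 56.667%
Salt term: 16.6 × (-1.143) = -18.974
GC term: 0.41 × 56.667 = 23.233; length term: −600/30 = −20
Tm = 81.5 + (-18.974) + 23.233 − 20 = 65.759 → 65.8°C

65.8°C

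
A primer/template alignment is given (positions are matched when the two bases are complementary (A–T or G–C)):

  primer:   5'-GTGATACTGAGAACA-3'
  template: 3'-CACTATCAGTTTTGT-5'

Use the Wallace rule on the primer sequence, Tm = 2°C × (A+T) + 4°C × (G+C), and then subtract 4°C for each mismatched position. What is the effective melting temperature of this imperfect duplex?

Primer base counts: A=6, T=3, G=4, C=2 → A+T=9, G+C=6
Perfect-match Tm = 2(9) + 4(6) = 18 + 24 = 42°C
Mismatches (positions where the bases are not complementary): 3 (at positions 7, 9, 11)
Effective Tm = 42 − 3×4 = 42 − 12 = 30°C

30°C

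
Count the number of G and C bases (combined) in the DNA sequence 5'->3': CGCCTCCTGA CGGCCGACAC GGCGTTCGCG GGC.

Scanning the sequence gives T=4, G=12, C=14, A=3.
Total G or C: 12 + 14 = 26

26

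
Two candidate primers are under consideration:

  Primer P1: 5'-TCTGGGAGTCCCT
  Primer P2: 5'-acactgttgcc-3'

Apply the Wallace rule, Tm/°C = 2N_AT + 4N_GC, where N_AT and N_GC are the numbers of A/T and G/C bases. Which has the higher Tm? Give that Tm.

Primer P1, 42°C

Primer P1: A+T=5, G+C=8 → Tm = 2(5)+4(8) = 42°C
Primer P2: A+T=5, G+C=6 → Tm = 2(5)+4(6) = 34°C
42°C vs 34°C → primer P1 is higher.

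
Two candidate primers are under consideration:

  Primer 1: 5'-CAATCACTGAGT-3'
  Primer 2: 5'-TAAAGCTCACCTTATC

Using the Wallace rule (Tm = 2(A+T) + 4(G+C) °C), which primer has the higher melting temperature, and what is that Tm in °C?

Primer 2, 44°C

Primer 1: A+T=7, G+C=5 → Tm = 2(7)+4(5) = 34°C
Primer 2: A+T=10, G+C=6 → Tm = 2(10)+4(6) = 44°C
34°C vs 44°C → primer 2 is higher.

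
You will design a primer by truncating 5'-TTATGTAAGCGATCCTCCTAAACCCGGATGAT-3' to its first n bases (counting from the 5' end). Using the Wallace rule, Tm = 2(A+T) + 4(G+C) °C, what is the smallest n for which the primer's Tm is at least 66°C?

First 23 bases: TTATGTAAGCGATCCTCCTAAAC → Tm = 64°C (< 66°C)
First 24 bases: TTATGTAAGCGATCCTCCTAAACC → Tm = 68°C (≥ 66°C)
Each additional base adds 2°C (A/T) or 4°C (G/C), so Tm is non-decreasing in n; n = 24 is the first length to reach 66°C.

n = 24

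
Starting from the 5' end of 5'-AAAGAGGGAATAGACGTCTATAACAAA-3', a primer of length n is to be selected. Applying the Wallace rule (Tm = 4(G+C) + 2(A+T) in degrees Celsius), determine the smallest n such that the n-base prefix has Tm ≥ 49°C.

n = 18

First 17 bases: AAAGAGGGAATAGACGT → Tm = 48°C (< 49°C)
First 18 bases: AAAGAGGGAATAGACGTC → Tm = 52°C (≥ 49°C)
Each additional base adds 2°C (A/T) or 4°C (G/C), so Tm is non-decreasing in n; n = 18 is the first length to reach 49°C.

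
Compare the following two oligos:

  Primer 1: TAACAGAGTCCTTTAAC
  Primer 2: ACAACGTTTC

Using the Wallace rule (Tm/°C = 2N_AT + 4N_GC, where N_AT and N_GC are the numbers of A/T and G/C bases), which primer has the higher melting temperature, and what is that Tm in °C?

Primer 1, 46°C

Primer 1: A+T=11, G+C=6 → Tm = 2(11)+4(6) = 46°C
Primer 2: A+T=6, G+C=4 → Tm = 2(6)+4(4) = 28°C
46°C vs 28°C → primer 1 is higher.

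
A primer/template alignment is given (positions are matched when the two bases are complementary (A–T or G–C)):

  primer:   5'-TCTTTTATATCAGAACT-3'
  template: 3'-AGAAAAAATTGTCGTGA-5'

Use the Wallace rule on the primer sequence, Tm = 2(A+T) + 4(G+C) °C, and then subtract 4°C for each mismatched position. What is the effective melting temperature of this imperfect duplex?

Primer base counts: A=5, T=8, G=1, C=3 → A+T=13, G+C=4
Perfect-match Tm = 2(13) + 4(4) = 26 + 16 = 42°C
Mismatches (positions where the bases are not complementary): 3 (at positions 7, 10, 14)
Effective Tm = 42 − 3×4 = 42 − 12 = 30°C

30°C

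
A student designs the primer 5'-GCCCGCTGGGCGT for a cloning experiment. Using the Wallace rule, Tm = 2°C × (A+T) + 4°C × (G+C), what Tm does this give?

48°C

Counting bases: C=5, T=2, A=0, G=6
A+T = 2, G+C = 11
Tm = 2×2 + 4×11 = 48°C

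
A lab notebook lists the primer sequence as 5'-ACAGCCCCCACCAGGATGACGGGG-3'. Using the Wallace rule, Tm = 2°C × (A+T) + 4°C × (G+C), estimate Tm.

82°C

C=9, T=1, G=8, A=6
So N_AT = 7 and N_GC = 17.
Tm = 2×7 + 4×17 = 82°C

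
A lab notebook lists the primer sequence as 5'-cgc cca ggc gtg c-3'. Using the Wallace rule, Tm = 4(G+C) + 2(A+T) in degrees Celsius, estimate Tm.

48°C

Counting bases: A=1, T=1, C=6, G=5
So N_AT = 2 and N_GC = 11.
Tm = 2×2 + 4×11 = 48°C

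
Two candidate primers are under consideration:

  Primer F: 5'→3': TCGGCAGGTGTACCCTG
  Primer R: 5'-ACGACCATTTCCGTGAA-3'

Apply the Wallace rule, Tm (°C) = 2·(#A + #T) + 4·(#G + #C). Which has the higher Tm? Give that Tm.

Primer F, 56°C

Primer F: A+T=6, G+C=11 → Tm = 2(6)+4(11) = 56°C
Primer R: A+T=9, G+C=8 → Tm = 2(9)+4(8) = 50°C
56°C vs 50°C → primer F is higher.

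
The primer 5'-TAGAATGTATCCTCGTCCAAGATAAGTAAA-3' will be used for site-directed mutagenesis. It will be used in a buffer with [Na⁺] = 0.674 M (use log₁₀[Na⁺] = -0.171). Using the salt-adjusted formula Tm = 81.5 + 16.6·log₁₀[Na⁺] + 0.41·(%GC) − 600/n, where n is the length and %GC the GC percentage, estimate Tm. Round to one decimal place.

72.3°C

Length n = 30. Scanning the sequence gives A=12, G=5, C=5, T=8.
G+C = 10, so %GC = 10/30 × 100 = 33.333%
Salt term: 16.6 × (-0.171) = -2.839
GC term: 0.41 × 33.333 = 13.667; length term: −600/30 = −20
Tm = 81.5 + (-2.839) + 13.667 − 20 = 72.328 → 72.3°C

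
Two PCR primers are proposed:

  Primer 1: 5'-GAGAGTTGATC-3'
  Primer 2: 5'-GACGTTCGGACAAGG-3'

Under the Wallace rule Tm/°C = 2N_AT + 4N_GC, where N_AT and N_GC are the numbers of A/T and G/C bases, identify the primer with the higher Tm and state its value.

Primer 1: A+T=6, G+C=5 → Tm = 2(6)+4(5) = 32°C
Primer 2: A+T=6, G+C=9 → Tm = 2(6)+4(9) = 48°C
32°C vs 48°C → primer 2 is higher.

Primer 2, 48°C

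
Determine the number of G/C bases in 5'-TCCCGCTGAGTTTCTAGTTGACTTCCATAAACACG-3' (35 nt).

T=11, C=10, A=8, G=6
G+C = 6 + 10 = 16

16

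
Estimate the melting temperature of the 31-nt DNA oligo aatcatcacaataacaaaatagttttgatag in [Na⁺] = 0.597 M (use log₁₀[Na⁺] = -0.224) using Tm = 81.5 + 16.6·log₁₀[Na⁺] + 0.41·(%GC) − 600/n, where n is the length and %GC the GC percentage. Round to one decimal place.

67.7°C

Length n = 31. Scanning the sequence gives C=4, G=3, A=15, T=9.
G+C = 7, so %GC = 7/31 × 100 = 22.581%
Salt term: 16.6 × (-0.224) = -3.718
GC term: 0.41 × 22.581 = 9.258; length term: −600/31 = −19.355
Tm = 81.5 + (-3.718) + 9.258 − 19.355 = 67.685 → 67.7°C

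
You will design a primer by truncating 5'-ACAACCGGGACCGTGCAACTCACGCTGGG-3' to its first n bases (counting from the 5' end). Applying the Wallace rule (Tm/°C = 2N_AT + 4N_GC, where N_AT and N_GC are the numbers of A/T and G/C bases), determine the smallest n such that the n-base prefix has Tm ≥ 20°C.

n = 7

First 6 bases: ACAACC → Tm = 18°C (< 20°C)
First 7 bases: ACAACCG → Tm = 22°C (≥ 20°C)
Since every base adds ≥2°C, Tm only increases with n, so the threshold is first crossed at n = 7.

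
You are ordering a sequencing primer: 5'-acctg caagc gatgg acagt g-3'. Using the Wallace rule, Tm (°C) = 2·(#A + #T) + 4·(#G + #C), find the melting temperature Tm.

Scanning the sequence gives G=7, C=5, A=6, T=3.
AT pairs contribute 9, GC pairs contribute 12.
Tm = 2×9 + 4×12 = 66°C

66°C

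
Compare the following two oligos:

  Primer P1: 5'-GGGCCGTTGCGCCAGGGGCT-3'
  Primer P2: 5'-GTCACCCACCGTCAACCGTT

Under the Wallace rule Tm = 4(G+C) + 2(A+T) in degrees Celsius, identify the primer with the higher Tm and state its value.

Primer P1, 72°C

Primer P1: A+T=4, G+C=16 → Tm = 2(4)+4(16) = 72°C
Primer P2: A+T=8, G+C=12 → Tm = 2(8)+4(12) = 64°C
72°C vs 64°C → primer P1 is higher.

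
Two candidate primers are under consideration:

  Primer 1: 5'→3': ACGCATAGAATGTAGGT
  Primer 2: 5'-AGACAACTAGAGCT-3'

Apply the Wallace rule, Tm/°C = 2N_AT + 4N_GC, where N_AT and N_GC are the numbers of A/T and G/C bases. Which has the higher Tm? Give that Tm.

Primer 1, 48°C

Primer 1: A+T=10, G+C=7 → Tm = 2(10)+4(7) = 48°C
Primer 2: A+T=8, G+C=6 → Tm = 2(8)+4(6) = 40°C
48°C vs 40°C → primer 1 is higher.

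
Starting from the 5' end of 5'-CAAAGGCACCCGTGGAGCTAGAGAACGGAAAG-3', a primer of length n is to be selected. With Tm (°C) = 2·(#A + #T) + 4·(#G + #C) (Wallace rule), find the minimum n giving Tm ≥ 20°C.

First 6 bases: CAAAGG → Tm = 18°C (< 20°C)
First 7 bases: CAAAGGC → Tm = 22°C (≥ 20°C)
Since every base adds ≥2°C, Tm only increases with n, so the threshold is first crossed at n = 7.

n = 7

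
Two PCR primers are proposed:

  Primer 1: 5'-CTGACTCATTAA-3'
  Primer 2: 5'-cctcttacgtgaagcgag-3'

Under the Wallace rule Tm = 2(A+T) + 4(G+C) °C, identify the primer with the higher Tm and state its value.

Primer 1: A+T=8, G+C=4 → Tm = 2(8)+4(4) = 32°C
Primer 2: A+T=8, G+C=10 → Tm = 2(8)+4(10) = 56°C
32°C vs 56°C → primer 2 is higher.

Primer 2, 56°C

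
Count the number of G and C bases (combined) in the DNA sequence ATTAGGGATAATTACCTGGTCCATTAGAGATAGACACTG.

15

C=6, T=11, A=13, G=9
G+C = 9 + 6 = 15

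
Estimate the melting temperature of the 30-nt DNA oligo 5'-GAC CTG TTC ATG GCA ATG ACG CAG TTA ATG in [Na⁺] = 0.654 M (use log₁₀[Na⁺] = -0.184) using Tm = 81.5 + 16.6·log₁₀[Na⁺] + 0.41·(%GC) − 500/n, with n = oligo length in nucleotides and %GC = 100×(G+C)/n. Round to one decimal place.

80.9°C

Length n = 30. Base counts: T=8, A=8, G=8, C=6
G+C = 14, so %GC = 14/30 × 100 = 46.667%
Salt term: 16.6 × (-0.184) = -3.054
GC term: 0.41 × 46.667 = 19.133; length term: −500/30 = −16.667
Tm = 81.5 + (-3.054) + 19.133 − 16.667 = 80.912 → 80.9°C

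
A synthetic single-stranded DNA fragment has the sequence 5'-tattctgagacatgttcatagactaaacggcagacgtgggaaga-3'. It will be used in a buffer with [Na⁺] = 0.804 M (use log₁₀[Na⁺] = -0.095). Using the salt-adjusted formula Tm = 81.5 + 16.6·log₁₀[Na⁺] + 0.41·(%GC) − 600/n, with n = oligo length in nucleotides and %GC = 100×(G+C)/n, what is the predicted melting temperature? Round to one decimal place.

84.0°C

Length n = 44. C=7, A=15, G=12, T=10
G+C = 19, so %GC = 19/44 × 100 = 43.182%
Salt term: 16.6 × (-0.095) = -1.577
GC term: 0.41 × 43.182 = 17.705; length term: −600/44 = −13.636
Tm = 81.5 + (-1.577) + 17.705 − 13.636 = 83.992 → 84.0°C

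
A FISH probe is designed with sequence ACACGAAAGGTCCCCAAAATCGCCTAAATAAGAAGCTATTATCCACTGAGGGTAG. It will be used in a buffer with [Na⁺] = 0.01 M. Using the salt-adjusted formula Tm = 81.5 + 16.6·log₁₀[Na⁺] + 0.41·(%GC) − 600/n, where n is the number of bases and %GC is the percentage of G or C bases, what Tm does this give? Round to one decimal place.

Length n = 55. C=13, G=11, T=10, A=21
G+C = 24, so %GC = 24/55 × 100 = 43.636%
Salt term: 16.6 × (-2) = -33.2
GC term: 0.41 × 43.636 = 17.891; length term: −600/55 = −10.909
Tm = 81.5 + (-33.2) + 17.891 − 10.909 = 55.282 → 55.3°C

55.3°C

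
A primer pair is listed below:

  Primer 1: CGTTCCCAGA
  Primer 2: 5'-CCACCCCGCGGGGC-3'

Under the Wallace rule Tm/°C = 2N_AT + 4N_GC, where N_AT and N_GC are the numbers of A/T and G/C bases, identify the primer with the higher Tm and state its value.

Primer 1: A+T=4, G+C=6 → Tm = 2(4)+4(6) = 32°C
Primer 2: A+T=1, G+C=13 → Tm = 2(1)+4(13) = 54°C
32°C vs 54°C → primer 2 is higher.

Primer 2, 54°C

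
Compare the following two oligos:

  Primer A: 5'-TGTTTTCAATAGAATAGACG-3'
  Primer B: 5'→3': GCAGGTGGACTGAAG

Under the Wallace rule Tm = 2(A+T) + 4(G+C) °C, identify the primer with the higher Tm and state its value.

Primer A, 52°C

Primer A: A+T=14, G+C=6 → Tm = 2(14)+4(6) = 52°C
Primer B: A+T=6, G+C=9 → Tm = 2(6)+4(9) = 48°C
52°C vs 48°C → primer A is higher.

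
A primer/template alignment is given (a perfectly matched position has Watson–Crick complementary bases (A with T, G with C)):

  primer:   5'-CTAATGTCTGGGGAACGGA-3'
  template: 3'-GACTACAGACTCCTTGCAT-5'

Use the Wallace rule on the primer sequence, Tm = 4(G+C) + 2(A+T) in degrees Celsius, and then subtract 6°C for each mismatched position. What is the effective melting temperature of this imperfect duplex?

Primer base counts: A=5, T=4, G=7, C=3 → A+T=9, G+C=10
Perfect-match Tm = 2(9) + 4(10) = 18 + 40 = 58°C
Mismatches (positions where the bases are not complementary): 3 (at positions 3, 11, 18)
Effective Tm = 58 − 3×6 = 58 − 18 = 40°C

40°C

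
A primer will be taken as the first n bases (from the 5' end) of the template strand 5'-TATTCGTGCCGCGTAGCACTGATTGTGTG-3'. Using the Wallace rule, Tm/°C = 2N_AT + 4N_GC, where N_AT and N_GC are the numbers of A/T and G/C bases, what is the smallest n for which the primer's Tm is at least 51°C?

n = 17

First 16 bases: TATTCGTGCCGCGTAG → Tm = 50°C (< 51°C)
First 17 bases: TATTCGTGCCGCGTAGC → Tm = 54°C (≥ 51°C)
Since every base adds ≥2°C, Tm only increases with n, so the threshold is first crossed at n = 17.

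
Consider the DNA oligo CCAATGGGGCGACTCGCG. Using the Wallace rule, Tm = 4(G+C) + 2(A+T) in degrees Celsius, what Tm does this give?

G=7, A=3, C=6, T=2
AT pairs contribute 5, GC pairs contribute 13.
Tm = 2×5 + 4×13 = 62°C

62°C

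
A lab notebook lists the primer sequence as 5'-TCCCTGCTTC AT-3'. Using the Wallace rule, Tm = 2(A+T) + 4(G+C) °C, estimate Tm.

Scanning the sequence gives T=5, A=1, G=1, C=5.
A+T = 6, G+C = 6
Tm = 4·6 + 2·6 = 24 + 12 = 36°C

36°C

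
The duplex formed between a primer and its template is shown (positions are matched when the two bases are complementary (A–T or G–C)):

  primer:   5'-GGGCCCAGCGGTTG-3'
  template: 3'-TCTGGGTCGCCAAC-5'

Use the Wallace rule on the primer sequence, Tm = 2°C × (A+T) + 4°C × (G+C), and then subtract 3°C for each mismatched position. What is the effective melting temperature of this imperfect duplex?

Primer base counts: A=1, T=2, G=7, C=4 → A+T=3, G+C=11
Perfect-match Tm = 2(3) + 4(11) = 6 + 44 = 50°C
Mismatches (positions where the bases are not complementary): 2 (at positions 1, 3)
Effective Tm = 50 − 2×3 = 50 − 6 = 44°C

44°C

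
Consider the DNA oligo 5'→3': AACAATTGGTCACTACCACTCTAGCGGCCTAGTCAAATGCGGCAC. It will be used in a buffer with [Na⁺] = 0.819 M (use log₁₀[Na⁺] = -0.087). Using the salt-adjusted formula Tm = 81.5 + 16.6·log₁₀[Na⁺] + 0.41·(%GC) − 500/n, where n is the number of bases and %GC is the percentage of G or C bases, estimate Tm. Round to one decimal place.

Length n = 45. Scanning the sequence gives C=14, A=13, T=9, G=9.
G+C = 23, so %GC = 23/45 × 100 = 51.111%
Salt term: 16.6 × (-0.087) = -1.444
GC term: 0.41 × 51.111 = 20.956; length term: −500/45 = −11.111
Tm = 81.5 + (-1.444) + 20.956 − 11.111 = 89.901 → 89.9°C

89.9°C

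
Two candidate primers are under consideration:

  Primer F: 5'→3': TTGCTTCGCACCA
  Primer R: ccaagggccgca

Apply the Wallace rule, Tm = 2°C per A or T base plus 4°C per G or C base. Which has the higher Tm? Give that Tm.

Primer R, 42°C

Primer F: A+T=6, G+C=7 → Tm = 2(6)+4(7) = 40°C
Primer R: A+T=3, G+C=9 → Tm = 2(3)+4(9) = 42°C
40°C vs 42°C → primer R is higher.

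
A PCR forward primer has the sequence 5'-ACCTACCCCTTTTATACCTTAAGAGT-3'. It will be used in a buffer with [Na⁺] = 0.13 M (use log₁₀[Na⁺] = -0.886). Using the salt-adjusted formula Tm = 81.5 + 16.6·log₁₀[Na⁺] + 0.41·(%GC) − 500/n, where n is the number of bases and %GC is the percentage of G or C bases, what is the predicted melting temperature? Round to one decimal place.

Length n = 26. Counting bases: T=9, A=7, C=8, G=2
G+C = 10, so %GC = 10/26 × 100 = 38.462%
Salt term: 16.6 × (-0.886) = -14.708
GC term: 0.41 × 38.462 = 15.769; length term: −500/26 = −19.231
Tm = 81.5 + (-14.708) + 15.769 − 19.231 = 63.33 → 63.3°C

63.3°C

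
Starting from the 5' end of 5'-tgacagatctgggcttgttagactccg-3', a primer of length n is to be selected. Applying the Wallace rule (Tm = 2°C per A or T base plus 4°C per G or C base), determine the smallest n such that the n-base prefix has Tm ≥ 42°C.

First 13 bases: TGACAGATCTGGG → Tm = 40°C (< 42°C)
First 14 bases: TGACAGATCTGGGC → Tm = 44°C (≥ 42°C)
Since every base adds ≥2°C, Tm only increases with n, so the threshold is first crossed at n = 14.

n = 14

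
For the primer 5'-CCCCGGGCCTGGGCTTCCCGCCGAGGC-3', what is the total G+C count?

Base counts: T=3, G=10, C=13, A=1
G+C = 10 + 13 = 23

23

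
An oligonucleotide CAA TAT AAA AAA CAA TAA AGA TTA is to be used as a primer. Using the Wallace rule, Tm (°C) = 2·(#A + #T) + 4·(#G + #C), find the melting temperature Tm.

54°C

Base counts: G=1, A=16, T=5, C=2
A+T = 21, G+C = 3
Tm = 2(21) + 4(3) = 42 + 12 = 54°C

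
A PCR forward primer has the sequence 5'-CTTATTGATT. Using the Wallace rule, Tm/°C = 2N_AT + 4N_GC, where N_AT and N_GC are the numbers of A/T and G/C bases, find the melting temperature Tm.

24°C

Base counts: T=6, C=1, G=1, A=2
A+T = 8, G+C = 2
Tm = 2×8 + 4×2 = 24°C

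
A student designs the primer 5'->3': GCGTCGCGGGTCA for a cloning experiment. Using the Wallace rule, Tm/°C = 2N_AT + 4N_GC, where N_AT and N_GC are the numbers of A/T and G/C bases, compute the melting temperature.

A=1, T=2, G=6, C=4
So N_AT = 3 and N_GC = 10.
Tm = 2×3 + 4×10 = 46°C

46°C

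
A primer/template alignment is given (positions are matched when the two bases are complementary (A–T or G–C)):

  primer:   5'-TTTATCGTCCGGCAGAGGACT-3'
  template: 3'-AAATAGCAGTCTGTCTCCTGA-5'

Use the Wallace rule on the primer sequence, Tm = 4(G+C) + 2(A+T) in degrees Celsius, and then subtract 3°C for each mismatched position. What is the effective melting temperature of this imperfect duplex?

Primer base counts: A=4, T=6, G=6, C=5 → A+T=10, G+C=11
Perfect-match Tm = 2(10) + 4(11) = 20 + 44 = 64°C
Mismatches (positions where the bases are not complementary): 2 (at positions 10, 12)
Effective Tm = 64 − 2×3 = 64 − 6 = 58°C

58°C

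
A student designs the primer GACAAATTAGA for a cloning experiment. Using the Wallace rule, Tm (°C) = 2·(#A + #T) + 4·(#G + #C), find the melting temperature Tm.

G=2, T=2, A=6, C=1
A+T = 8, G+C = 3
Tm = 4·3 + 2·8 = 12 + 16 = 28°C

28°C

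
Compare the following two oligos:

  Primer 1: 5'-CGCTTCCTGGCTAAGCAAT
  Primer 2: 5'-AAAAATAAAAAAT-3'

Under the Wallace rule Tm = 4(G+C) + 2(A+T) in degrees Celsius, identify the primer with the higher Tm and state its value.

Primer 1: A+T=9, G+C=10 → Tm = 2(9)+4(10) = 58°C
Primer 2: A+T=13, G+C=0 → Tm = 2(13)+4(0) = 26°C
58°C vs 26°C → primer 1 is higher.

Primer 1, 58°C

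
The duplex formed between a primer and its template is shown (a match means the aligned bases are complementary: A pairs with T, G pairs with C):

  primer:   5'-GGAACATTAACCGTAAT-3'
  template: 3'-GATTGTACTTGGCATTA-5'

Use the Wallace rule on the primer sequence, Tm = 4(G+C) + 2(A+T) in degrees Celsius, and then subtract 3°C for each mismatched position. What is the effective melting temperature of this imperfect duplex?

Primer base counts: A=7, T=4, G=3, C=3 → A+T=11, G+C=6
Perfect-match Tm = 2(11) + 4(6) = 22 + 24 = 46°C
Mismatches (positions where the bases are not complementary): 3 (at positions 1, 2, 8)
Effective Tm = 46 − 3×3 = 46 − 9 = 37°C

37°C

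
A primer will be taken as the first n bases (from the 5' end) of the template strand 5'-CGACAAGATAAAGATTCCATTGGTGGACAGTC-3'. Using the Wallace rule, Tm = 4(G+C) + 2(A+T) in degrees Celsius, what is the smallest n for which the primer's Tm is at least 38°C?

n = 14

First 13 bases: CGACAAGATAAAG → Tm = 36°C (< 38°C)
First 14 bases: CGACAAGATAAAGA → Tm = 38°C (≥ 38°C)
Each additional base adds 2°C (A/T) or 4°C (G/C), so Tm is non-decreasing in n; n = 14 is the first length to reach 38°C.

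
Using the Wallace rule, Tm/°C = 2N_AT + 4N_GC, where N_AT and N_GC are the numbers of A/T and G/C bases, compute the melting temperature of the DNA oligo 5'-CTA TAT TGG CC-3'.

32°C

Scanning the sequence gives C=3, G=2, T=4, A=2.
AT pairs contribute 6, GC pairs contribute 5.
Tm = 2×6 + 4×5 = 32°C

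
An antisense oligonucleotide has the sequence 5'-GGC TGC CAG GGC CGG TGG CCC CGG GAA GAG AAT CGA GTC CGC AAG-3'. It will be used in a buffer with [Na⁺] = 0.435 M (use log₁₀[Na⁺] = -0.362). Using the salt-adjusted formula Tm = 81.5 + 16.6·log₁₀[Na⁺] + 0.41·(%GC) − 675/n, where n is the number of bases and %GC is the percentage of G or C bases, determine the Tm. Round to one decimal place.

89.6°C

Length n = 45. Base counts: T=4, C=13, A=9, G=19
G+C = 32, so %GC = 32/45 × 100 = 71.111%
Salt term: 16.6 × (-0.362) = -6.009
GC term: 0.41 × 71.111 = 29.156; length term: −675/45 = −15
Tm = 81.5 + (-6.009) + 29.156 − 15 = 89.647 → 89.6°C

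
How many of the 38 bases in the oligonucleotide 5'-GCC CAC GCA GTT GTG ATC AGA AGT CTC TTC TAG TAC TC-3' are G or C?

Scanning the sequence gives G=8, T=11, C=11, A=8.
Total G or C: 8 + 11 = 19

19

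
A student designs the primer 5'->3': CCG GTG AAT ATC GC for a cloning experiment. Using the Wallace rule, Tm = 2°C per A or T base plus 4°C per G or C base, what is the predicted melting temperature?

44°C

Counting bases: C=4, A=3, T=3, G=4
So N_AT = 6 and N_GC = 8.
Tm = 4·8 + 2·6 = 32 + 12 = 44°C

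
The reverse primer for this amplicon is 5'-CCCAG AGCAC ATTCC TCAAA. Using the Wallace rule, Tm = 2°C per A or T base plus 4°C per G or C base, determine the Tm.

60°C

Scanning the sequence gives G=2, T=3, C=8, A=7.
AT pairs contribute 10, GC pairs contribute 10.
Tm = 2×10 + 4×10 = 60°C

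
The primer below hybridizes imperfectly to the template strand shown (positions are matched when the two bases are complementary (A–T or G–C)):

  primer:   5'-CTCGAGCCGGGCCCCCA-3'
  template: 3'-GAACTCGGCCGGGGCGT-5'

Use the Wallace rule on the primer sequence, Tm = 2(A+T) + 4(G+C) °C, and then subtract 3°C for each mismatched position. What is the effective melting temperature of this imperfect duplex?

53°C

Primer base counts: A=2, T=1, G=5, C=9 → A+T=3, G+C=14
Perfect-match Tm = 2(3) + 4(14) = 6 + 56 = 62°C
Mismatches (positions where the bases are not complementary): 3 (at positions 3, 11, 15)
Effective Tm = 62 − 3×3 = 62 − 9 = 53°C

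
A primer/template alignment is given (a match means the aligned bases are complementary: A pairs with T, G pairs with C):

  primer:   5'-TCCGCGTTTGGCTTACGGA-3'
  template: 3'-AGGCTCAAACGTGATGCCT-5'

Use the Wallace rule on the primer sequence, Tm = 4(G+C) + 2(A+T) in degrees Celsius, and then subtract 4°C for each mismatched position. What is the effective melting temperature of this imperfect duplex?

Primer base counts: A=2, T=6, G=6, C=5 → A+T=8, G+C=11
Perfect-match Tm = 2(8) + 4(11) = 16 + 44 = 60°C
Mismatches (positions where the bases are not complementary): 4 (at positions 5, 11, 12, 13)
Effective Tm = 60 − 4×4 = 60 − 16 = 44°C

44°C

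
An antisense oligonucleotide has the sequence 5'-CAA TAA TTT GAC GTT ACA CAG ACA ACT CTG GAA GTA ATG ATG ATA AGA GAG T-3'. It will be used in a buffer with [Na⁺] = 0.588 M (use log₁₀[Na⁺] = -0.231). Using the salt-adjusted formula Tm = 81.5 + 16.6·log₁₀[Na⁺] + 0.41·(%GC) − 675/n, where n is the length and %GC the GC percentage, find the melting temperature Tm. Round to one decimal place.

Length n = 52. Base counts: G=11, A=21, T=13, C=7
G+C = 18, so %GC = 18/52 × 100 = 34.615%
Salt term: 16.6 × (-0.231) = -3.835
GC term: 0.41 × 34.615 = 14.192; length term: −675/52 = −12.981
Tm = 81.5 + (-3.835) + 14.192 − 12.981 = 78.876 → 78.9°C

78.9°C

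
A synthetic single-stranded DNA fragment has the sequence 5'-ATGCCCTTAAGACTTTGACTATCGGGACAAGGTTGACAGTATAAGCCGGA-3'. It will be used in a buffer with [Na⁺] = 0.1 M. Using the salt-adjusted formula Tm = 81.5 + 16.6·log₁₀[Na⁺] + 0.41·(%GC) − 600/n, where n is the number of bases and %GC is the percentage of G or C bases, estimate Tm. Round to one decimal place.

71.8°C

Length n = 50. Base counts: C=10, T=12, A=15, G=13
G+C = 23, so %GC = 23/50 × 100 = 46%
Salt term: 16.6 × (-1) = -16.6
GC term: 0.41 × 46 = 18.86; length term: −600/50 = −12
Tm = 81.5 + (-16.6) + 18.86 − 12 = 71.76 → 71.8°C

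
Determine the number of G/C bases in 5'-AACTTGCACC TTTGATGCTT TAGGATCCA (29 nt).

12

Counting bases: C=7, A=7, T=10, G=5
Total G or C: 5 + 7 = 12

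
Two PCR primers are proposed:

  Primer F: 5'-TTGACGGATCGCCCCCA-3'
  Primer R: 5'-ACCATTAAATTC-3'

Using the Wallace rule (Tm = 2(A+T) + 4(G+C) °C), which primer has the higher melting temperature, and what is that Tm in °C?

Primer F, 56°C

Primer F: A+T=6, G+C=11 → Tm = 2(6)+4(11) = 56°C
Primer R: A+T=9, G+C=3 → Tm = 2(9)+4(3) = 30°C
56°C vs 30°C → primer F is higher.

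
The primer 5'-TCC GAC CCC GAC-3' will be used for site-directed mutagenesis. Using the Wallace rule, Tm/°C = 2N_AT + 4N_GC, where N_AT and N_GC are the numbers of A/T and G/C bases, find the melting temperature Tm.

Scanning the sequence gives A=2, G=2, C=7, T=1.
So N_AT = 3 and N_GC = 9.
Tm = 4·9 + 2·3 = 36 + 6 = 42°C

42°C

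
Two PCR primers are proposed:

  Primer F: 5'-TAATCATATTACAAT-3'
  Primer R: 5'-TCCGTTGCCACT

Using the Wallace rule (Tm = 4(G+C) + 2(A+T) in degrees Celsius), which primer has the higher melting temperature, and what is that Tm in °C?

Primer F: A+T=13, G+C=2 → Tm = 2(13)+4(2) = 34°C
Primer R: A+T=5, G+C=7 → Tm = 2(5)+4(7) = 38°C
34°C vs 38°C → primer R is higher.

Primer R, 38°C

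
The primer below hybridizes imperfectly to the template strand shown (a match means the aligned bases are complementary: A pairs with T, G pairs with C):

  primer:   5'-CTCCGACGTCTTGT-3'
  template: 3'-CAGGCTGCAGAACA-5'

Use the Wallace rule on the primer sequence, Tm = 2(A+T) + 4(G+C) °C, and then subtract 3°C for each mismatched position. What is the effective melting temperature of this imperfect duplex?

41°C

Primer base counts: A=1, T=5, G=3, C=5 → A+T=6, G+C=8
Perfect-match Tm = 2(6) + 4(8) = 12 + 32 = 44°C
Mismatches (positions where the bases are not complementary): 1 (at position 1)
Effective Tm = 44 − 1×3 = 44 − 3 = 41°C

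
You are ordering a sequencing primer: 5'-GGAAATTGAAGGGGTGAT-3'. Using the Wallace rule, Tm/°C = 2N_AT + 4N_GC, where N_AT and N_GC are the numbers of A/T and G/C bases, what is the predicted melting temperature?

52°C

A=6, C=0, T=4, G=8
AT pairs contribute 10, GC pairs contribute 8.
Tm = 4·8 + 2·10 = 32 + 20 = 52°C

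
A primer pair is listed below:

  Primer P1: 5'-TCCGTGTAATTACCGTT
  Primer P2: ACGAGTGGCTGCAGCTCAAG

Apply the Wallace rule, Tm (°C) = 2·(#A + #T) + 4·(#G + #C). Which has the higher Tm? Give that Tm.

Primer P1: A+T=10, G+C=7 → Tm = 2(10)+4(7) = 48°C
Primer P2: A+T=8, G+C=12 → Tm = 2(8)+4(12) = 64°C
48°C vs 64°C → primer P2 is higher.

Primer P2, 64°C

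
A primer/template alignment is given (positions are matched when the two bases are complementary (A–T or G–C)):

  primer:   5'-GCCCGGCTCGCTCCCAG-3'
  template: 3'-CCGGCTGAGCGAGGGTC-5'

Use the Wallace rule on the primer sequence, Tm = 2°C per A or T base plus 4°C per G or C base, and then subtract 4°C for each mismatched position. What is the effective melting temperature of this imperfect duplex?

Primer base counts: A=1, T=2, G=5, C=9 → A+T=3, G+C=14
Perfect-match Tm = 2(3) + 4(14) = 6 + 56 = 62°C
Mismatches (positions where the bases are not complementary): 2 (at positions 2, 6)
Effective Tm = 62 − 2×4 = 62 − 8 = 54°C

54°C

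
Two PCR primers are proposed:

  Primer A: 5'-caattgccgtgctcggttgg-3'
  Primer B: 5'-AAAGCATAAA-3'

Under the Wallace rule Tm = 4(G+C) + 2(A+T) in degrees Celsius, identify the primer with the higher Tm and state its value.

Primer A: A+T=8, G+C=12 → Tm = 2(8)+4(12) = 64°C
Primer B: A+T=8, G+C=2 → Tm = 2(8)+4(2) = 24°C
64°C vs 24°C → primer A is higher.

Primer A, 64°C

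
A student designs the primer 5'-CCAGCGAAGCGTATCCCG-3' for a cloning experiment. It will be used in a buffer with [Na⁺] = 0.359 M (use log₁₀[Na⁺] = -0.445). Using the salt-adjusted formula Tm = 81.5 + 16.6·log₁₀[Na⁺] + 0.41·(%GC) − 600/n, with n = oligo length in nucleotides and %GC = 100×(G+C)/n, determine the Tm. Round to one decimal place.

68.1°C

Length n = 18. Base counts: C=7, G=5, T=2, A=4
G+C = 12, so %GC = 12/18 × 100 = 66.667%
Salt term: 16.6 × (-0.445) = -7.387
GC term: 0.41 × 66.667 = 27.333; length term: −600/18 = −33.333
Tm = 81.5 + (-7.387) + 27.333 − 33.333 = 68.113 → 68.1°C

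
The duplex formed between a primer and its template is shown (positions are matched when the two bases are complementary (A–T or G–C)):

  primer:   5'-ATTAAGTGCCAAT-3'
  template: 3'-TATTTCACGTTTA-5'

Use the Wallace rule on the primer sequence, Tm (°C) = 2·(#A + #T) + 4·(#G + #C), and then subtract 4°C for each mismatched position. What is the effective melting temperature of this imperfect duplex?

Primer base counts: A=5, T=4, G=2, C=2 → A+T=9, G+C=4
Perfect-match Tm = 2(9) + 4(4) = 18 + 16 = 34°C
Mismatches (positions where the bases are not complementary): 2 (at positions 3, 10)
Effective Tm = 34 − 2×4 = 34 − 8 = 26°C

26°C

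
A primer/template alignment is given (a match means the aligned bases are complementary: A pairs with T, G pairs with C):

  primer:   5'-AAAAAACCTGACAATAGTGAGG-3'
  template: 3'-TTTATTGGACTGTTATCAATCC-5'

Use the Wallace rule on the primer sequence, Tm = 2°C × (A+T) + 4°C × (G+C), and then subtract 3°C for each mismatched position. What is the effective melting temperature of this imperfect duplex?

54°C

Primer base counts: A=11, T=3, G=5, C=3 → A+T=14, G+C=8
Perfect-match Tm = 2(14) + 4(8) = 28 + 32 = 60°C
Mismatches (positions where the bases are not complementary): 2 (at positions 4, 19)
Effective Tm = 60 − 2×3 = 60 − 6 = 54°C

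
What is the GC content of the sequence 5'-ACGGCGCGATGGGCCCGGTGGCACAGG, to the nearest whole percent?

T=2, G=13, A=4, C=8
G+C = 13 + 8 = 21 out of 27 bases
%GC = 21/27 × 100 = 77.78% ≈ 78%

78%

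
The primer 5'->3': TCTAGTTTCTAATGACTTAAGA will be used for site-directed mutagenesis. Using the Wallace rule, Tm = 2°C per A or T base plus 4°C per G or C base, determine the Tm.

56°C

Scanning the sequence gives G=3, C=3, A=7, T=9.
AT pairs contribute 16, GC pairs contribute 6.
Tm = 4·6 + 2·16 = 24 + 32 = 56°C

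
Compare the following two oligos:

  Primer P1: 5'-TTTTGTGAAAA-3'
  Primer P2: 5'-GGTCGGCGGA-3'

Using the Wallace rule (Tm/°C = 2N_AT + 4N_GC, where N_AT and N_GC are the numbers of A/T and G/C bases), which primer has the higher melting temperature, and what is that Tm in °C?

Primer P1: A+T=9, G+C=2 → Tm = 2(9)+4(2) = 26°C
Primer P2: A+T=2, G+C=8 → Tm = 2(2)+4(8) = 36°C
26°C vs 36°C → primer P2 is higher.

Primer P2, 36°C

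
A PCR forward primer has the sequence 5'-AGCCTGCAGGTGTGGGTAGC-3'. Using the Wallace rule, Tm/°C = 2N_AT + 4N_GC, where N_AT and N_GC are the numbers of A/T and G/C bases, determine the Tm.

Counting bases: T=4, C=4, G=9, A=3
So N_AT = 7 and N_GC = 13.
Tm = 4·13 + 2·7 = 52 + 14 = 66°C

66°C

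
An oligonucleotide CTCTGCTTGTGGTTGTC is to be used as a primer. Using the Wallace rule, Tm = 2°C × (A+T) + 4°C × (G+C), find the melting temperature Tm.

52°C

Base counts: T=8, A=0, G=5, C=4
A+T = 8, G+C = 9
Tm = 2(8) + 4(9) = 16 + 36 = 52°C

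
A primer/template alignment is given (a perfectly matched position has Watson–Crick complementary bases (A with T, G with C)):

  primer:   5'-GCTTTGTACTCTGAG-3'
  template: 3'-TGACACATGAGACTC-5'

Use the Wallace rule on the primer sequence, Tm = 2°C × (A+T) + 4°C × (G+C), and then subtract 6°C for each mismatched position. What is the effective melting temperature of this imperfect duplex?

32°C

Primer base counts: A=2, T=6, G=4, C=3 → A+T=8, G+C=7
Perfect-match Tm = 2(8) + 4(7) = 16 + 28 = 44°C
Mismatches (positions where the bases are not complementary): 2 (at positions 1, 4)
Effective Tm = 44 − 2×6 = 44 − 12 = 32°C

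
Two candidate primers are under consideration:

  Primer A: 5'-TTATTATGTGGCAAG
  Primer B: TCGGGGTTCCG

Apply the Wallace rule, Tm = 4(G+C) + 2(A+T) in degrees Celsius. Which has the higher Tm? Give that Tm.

Primer A, 40°C

Primer A: A+T=10, G+C=5 → Tm = 2(10)+4(5) = 40°C
Primer B: A+T=3, G+C=8 → Tm = 2(3)+4(8) = 38°C
40°C vs 38°C → primer A is higher.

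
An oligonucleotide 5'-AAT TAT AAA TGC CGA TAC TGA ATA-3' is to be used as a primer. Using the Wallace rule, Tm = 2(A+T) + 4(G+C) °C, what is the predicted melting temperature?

G=3, T=7, A=11, C=3
AT pairs contribute 18, GC pairs contribute 6.
Tm = 2×18 + 4×6 = 60°C

60°C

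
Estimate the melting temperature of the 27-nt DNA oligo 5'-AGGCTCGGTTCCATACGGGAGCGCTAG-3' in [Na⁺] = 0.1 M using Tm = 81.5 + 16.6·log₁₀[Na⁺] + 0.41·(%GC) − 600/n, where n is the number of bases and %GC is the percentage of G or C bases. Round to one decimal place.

Length n = 27. T=5, A=5, G=10, C=7
G+C = 17, so %GC = 17/27 × 100 = 62.963%
Salt term: 16.6 × (-1) = -16.6
GC term: 0.41 × 62.963 = 25.815; length term: −600/27 = −22.222
Tm = 81.5 + (-16.6) + 25.815 − 22.222 = 68.493 → 68.5°C

68.5°C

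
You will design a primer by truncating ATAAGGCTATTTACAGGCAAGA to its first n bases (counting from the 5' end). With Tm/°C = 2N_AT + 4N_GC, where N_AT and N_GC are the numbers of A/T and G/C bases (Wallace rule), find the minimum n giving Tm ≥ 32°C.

n = 13

First 12 bases: ATAAGGCTATTT → Tm = 30°C (< 32°C)
First 13 bases: ATAAGGCTATTTA → Tm = 32°C (≥ 32°C)
Since every base adds ≥2°C, Tm only increases with n, so the threshold is first crossed at n = 13.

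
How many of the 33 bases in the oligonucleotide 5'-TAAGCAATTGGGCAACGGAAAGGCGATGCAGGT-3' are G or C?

G=12, T=5, C=5, A=11
Total G or C: 12 + 5 = 17

17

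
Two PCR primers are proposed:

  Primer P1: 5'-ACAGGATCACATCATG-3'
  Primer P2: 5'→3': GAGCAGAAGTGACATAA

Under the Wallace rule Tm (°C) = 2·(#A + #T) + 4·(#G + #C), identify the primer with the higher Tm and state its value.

Primer P1: A+T=9, G+C=7 → Tm = 2(9)+4(7) = 46°C
Primer P2: A+T=10, G+C=7 → Tm = 2(10)+4(7) = 48°C
46°C vs 48°C → primer P2 is higher.

Primer P2, 48°C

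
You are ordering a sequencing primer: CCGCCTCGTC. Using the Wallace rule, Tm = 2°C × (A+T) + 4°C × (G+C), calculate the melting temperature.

Base counts: G=2, A=0, C=6, T=2
AT pairs contribute 2, GC pairs contribute 8.
Tm = 4·8 + 2·2 = 32 + 4 = 36°C

36°C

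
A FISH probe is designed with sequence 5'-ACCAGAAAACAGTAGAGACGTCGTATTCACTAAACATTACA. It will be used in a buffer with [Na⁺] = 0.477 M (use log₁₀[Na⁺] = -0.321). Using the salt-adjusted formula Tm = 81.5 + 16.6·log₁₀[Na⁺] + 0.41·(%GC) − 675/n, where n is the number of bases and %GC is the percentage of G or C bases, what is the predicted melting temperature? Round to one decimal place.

Length n = 41. Base counts: A=18, C=9, T=8, G=6
G+C = 15, so %GC = 15/41 × 100 = 36.585%
Salt term: 16.6 × (-0.321) = -5.329
GC term: 0.41 × 36.585 = 15; length term: −675/41 = −16.463
Tm = 81.5 + (-5.329) + 15 − 16.463 = 74.708 → 74.7°C

74.7°C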